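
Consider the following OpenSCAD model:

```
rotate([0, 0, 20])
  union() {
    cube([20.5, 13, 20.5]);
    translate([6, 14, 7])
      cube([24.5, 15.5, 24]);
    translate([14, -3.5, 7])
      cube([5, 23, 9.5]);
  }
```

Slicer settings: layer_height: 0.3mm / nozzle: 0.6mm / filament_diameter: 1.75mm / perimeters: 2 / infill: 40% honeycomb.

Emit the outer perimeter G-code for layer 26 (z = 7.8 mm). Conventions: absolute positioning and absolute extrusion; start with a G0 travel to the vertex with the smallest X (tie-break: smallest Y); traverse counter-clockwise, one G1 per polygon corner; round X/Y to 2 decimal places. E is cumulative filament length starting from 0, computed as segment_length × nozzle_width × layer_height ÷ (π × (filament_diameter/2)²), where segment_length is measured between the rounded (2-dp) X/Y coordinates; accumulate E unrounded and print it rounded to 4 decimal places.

G0 X-4.45 Y12.22 Z7.80
G1 X0.00 Y0.00 E0.9732
G1 X13.16 Y4.79 E2.0213
G1 X14.35 Y1.50 E2.2831
G1 X19.05 Y3.21 E2.6574
G1 X17.85 Y6.50 E2.9195
G1 X19.26 Y7.01 E3.0317
G1 X14.82 Y19.23 E4.0046
G1 X13.41 Y18.71 E4.1171
G1 X13.07 Y19.65 E4.1919
G1 X23.87 Y23.59 E5.0522
G1 X18.57 Y38.15 E6.2118
G1 X-4.45 Y29.77 E8.0451
G1 X0.85 Y15.21 E9.2046
G1 X8.37 Y17.94 E9.8033
G1 X8.71 Y17.00 E9.8781
G1 X-4.45 Y12.22 E10.9259

At z = 7.8 mm: the 20.5×13 cube contributes its full rectangle; the 24.5×15.5 cube at (6, 14) contributes its full rectangle; the cube at (14, -3.5) is present — its section is the full 5×23 rectangle; Taking the union: the regions partially overlap (shared area 92.50 mm²), so overlapping operands fuse into one piece — 1 connected region; (whole slice rotated 20° about Z — lengths, areas and connectivity unchanged). The outline is a single polygon with 16 vertices. Extrusion per mm of travel: 0.6 × 0.3 / (π × 0.875²) = 0.074835. Accumulating E over each segment gives final E = 10.9259.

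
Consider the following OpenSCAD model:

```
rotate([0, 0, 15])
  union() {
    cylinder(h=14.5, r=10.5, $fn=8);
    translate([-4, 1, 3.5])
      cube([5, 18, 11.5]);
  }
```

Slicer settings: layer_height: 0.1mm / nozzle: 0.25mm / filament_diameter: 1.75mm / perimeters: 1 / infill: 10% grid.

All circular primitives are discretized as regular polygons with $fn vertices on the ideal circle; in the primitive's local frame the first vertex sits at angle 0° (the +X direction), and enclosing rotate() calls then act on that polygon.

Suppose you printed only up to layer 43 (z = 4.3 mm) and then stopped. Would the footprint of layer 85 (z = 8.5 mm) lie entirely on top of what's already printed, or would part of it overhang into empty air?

Compare the two slices. At z = 4.3: the r=10.5 cylinder contributes a regular 8-gon of circumradius 10.5 (area = (8/2)·10.500²·sin(360°/8) = 311.83 mm²); the cube at (-4, 1) (footprint 5×18) is included at this height (area 90.00 mm²); Taking the union: the regions partially overlap — summed areas 401.83 mm² minus the doubly-counted overlap 43.98 mm² gives 357.85 mm² — area = 357.85 mm²; (rotated 15° about Z; rotation is an isometry so areas/perimeters/island counts are preserved). At z = 8.5: the cylinder: section is a regular 8-gon, circumradius r=10.5 (area = (8/2)·10.500²·sin(360°/8) = 311.83 mm²); the cube at (-4, 1) is present — its section is the full 5×18 rectangle (area 90.00 mm²); Merging all regions: the regions partially overlap — summed areas 401.83 mm² minus the doubly-counted overlap 43.98 mm² gives 357.85 mm² — area = 357.85 mm²; (whole slice rotated 15° about Z — lengths, areas and connectivity unchanged). Checking containment: the cross-section at z = 8.5 is a subset of the cross-section at z = 4.3.

entirely on top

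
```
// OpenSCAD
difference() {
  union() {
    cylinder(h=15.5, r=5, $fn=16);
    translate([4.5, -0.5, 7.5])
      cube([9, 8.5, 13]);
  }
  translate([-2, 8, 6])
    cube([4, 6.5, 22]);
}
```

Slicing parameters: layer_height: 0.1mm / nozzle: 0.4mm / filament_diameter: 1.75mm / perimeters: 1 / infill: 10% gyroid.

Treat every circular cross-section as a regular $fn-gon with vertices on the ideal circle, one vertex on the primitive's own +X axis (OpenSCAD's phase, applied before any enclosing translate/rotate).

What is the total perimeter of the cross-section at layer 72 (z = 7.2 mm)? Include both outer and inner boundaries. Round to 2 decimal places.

31.21 mm

At z = 7.2 mm: the r=5 cylinder gives a regular 16-gon of circumradius 5 (constant along its height) (perimeter = 2·16·5.000·sin(180°/16) = 31.21 mm); the cube at (4.5, -0.5) is not intersected at this z (z outside [7.5, 20.5]); Taking the union: only the r=5 cylinder is present, so the union is just that shape — boundary = 31.21 mm; the cube at (-2, 8) (footprint 4×6.5) is included at this height (perimeter 21.00 mm); Taking the first minus the rest: starting from that combined region, the 4×6.5 cube at (-2, 8) misses the remaining region (no effect) — boundary = 31.21 mm. Overall, the cross-section is a single solid region. Total boundary length (outer) = 31.21 mm.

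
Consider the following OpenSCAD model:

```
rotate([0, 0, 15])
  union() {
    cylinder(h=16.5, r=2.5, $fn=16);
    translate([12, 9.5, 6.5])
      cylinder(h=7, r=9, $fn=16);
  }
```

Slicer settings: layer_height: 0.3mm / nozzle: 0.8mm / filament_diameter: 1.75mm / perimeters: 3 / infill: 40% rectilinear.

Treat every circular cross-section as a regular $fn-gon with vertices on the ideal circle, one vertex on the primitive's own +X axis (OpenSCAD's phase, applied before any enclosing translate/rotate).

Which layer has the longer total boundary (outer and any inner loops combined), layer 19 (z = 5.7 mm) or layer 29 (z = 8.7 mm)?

layer 29 (z = 8.7 mm)

Layer 19 (z = 5.7): the cylinder: section is a regular 16-gon, circumradius r=2.5 (perimeter = 2·16·2.500·sin(180°/16) = 15.61 mm); the cylinder at (12, 9.5) is absent (z outside [6.5, 13.5]); Combining (union): only the r=2.5 cylinder is present, so the union is just that shape — boundary = 15.61 mm; (rotated 15° about Z; rotation is an isometry so areas/perimeters/island counts are preserved). So its perimeter = 15.61 mm. Layer 29 (z = 8.7): the cylinder: section is a regular 16-gon, circumradius r=2.5 (perimeter = 2·16·2.500·sin(180°/16) = 15.61 mm); the r=9 cylinder at (12, 9.5) contributes a regular 16-gon of circumradius 9 (perimeter = 2·16·9.000·sin(180°/16) = 56.19 mm); Merging all regions: the 2 present regions are separate (no shared area or edge), so areas and boundary lengths simply add and each stays a separate island — boundary = 71.79 mm; (whole slice rotated 15° about Z — lengths, areas and connectivity unchanged). So its perimeter = 71.79 mm. Layer 29 is larger (71.79 vs 15.61 mm).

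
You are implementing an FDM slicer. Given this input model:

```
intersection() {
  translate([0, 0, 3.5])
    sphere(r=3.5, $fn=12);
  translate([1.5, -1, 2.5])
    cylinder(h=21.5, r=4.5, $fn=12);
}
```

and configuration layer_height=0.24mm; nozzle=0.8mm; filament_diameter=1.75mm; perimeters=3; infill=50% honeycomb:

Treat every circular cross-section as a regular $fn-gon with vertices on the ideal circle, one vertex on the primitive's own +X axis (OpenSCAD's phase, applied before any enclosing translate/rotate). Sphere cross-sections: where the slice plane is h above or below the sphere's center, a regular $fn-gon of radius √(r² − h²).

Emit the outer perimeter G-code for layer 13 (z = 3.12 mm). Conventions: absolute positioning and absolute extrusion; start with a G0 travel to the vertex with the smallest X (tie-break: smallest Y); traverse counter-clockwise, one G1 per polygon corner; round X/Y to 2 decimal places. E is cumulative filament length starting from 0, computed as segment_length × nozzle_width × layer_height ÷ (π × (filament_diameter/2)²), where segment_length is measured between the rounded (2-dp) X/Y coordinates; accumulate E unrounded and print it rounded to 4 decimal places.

At z = 3.12 mm: the sphere: section is a regular 12-gon, circumradius = √(r²−h²) = √(3.5²−0.38²) = 3.479; the r=4.5 cylinder at (1.5, -1) contributes a regular 12-gon of circumradius 4.5; Keeping only the common overlap: the r=4.5 cylinder at (1.5, -1) partially overlaps the r=3.5 sphere; clipping to the common part keeps 32.31 mm² — 1 connected region. The outline is a single polygon with 12 vertices. Extrusion per mm of travel: 0.8 × 0.24 / (π × 0.875²) = 0.079824. Accumulating E over each segment gives final E = 1.6360.

G0 X-3.00 Y-1.00 Z3.12
G1 X-2.72 Y-2.03 E0.0852
G1 X-1.74 Y-3.01 E0.1958
G1 X0.00 Y-3.48 E0.3397
G1 X1.74 Y-3.01 E0.4836
G1 X3.01 Y-1.74 E0.6269
G1 X3.48 Y0.00 E0.7708
G1 X3.01 Y1.74 E0.9147
G1 X1.74 Y3.01 E1.0581
G1 X0.71 Y3.29 E1.1433
G1 X-0.75 Y2.90 E1.2639
G1 X-2.40 Y1.25 E1.4502
G1 X-3.00 Y-1.00 E1.6360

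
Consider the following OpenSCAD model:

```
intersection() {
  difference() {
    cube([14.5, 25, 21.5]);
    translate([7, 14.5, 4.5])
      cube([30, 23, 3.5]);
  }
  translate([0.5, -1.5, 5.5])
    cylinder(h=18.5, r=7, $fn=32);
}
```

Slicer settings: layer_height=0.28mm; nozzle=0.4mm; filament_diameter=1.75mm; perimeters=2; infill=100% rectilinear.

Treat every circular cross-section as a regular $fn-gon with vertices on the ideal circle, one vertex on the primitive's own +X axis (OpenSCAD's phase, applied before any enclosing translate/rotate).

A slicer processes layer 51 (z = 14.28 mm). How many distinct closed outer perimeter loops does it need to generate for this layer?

At z = 14.28 mm: the 14.5×25 cube contributes its full rectangle; the cube at (7, 14.5) does not reach this height (z outside [4.5, 8]); After the difference (first − rest): none of the subtracted shapes is present at this height, so the 14.5×25 cube is unchanged — 1 connected region; the cylinder at (0.5, -1.5): section is a regular 32-gon, circumradius r=7; Keeping only the common overlap: the r=7 cylinder at (0.5, -1.5) partially overlaps the result so far; clipping to the common part keeps 30.59 mm² — 1 connected region. The result has 1 disconnected region.

1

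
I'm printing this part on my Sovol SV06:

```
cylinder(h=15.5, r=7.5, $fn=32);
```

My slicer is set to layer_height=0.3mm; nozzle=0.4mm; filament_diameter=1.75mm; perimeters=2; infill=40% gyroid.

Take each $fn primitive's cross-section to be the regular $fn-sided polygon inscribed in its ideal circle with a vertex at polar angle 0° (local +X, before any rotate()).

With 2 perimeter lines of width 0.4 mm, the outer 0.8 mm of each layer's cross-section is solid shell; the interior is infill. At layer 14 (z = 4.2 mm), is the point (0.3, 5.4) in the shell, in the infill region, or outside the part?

At z = 4.2 mm: the r=7.5 cylinder contributes a regular 32-gon of circumradius 7.5. Overall, the cross-section is a single solid region. The nearest boundary edge runs (1.46, 7.36)→(0.00, 7.50); distance from the point to it = 2.06 mm. The point is inside the cross-section and 2.06 mm from the nearest boundary — more than the 0.8 mm shell width (2 × 0.4), so it's in the infill interior.

infill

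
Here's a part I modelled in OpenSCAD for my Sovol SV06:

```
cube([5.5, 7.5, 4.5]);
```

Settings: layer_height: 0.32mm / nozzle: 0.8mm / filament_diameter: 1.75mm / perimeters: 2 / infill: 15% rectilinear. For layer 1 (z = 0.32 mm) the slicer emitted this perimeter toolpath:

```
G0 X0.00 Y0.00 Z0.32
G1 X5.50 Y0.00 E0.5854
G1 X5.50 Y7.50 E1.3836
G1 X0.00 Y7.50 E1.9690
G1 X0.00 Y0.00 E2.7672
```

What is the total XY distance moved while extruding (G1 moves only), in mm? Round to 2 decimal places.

Sum the Euclidean lengths of each G1 segment: total = 26.00 mm.

26.00 mm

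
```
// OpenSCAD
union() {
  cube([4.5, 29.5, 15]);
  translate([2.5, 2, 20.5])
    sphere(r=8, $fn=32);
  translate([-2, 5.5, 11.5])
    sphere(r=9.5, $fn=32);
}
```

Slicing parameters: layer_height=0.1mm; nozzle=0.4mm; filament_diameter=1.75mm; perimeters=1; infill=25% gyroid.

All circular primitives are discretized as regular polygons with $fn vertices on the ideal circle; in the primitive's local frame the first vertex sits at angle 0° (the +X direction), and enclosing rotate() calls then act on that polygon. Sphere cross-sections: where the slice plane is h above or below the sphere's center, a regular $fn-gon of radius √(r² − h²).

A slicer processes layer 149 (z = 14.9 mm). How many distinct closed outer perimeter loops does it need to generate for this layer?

At z = 14.9 mm: the cube is present — its section is the full 4.5×29.5 rectangle; the r=8 sphere at (2.5, 2) contributes a regular 32-gon of circumradius √(8²−5.6²) = 5.713; the sphere at (-2, 5.5): section is a regular 32-gon, circumradius = √(r²−h²) = √(9.5²−3.4²) = 8.871; Combining (union): the regions partially overlap (shared area 138.15 mm²), so overlapping operands fuse into one piece — 1 connected region. The result has 1 disconnected region.

1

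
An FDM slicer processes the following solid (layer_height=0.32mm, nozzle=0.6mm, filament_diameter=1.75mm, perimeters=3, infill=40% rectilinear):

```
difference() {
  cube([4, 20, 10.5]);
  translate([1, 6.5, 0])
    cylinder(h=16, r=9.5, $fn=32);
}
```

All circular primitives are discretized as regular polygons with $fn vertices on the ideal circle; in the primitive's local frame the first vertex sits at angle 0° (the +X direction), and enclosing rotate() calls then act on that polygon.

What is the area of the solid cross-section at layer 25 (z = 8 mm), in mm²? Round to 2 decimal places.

At z = 8 mm: the cube is present — its section is the full 4×20 rectangle (area 80.00 mm²); the r=9.5 cylinder at (1, 6.5) gives a regular 32-gon of circumradius 9.5 (constant along its height) (area = (32/2)·9.500²·sin(360°/32) = 281.71 mm²); After the difference (first − rest): starting from the 4×20 cube (80.00 mm²), the r=9.5 cylinder at (1, 6.5) partially overlaps it — only the 63.37 mm² overlap (of its 281.71 mm²) is removed, clipping the outline — area = 16.63 mm². Overall, the cross-section is a single solid region. Net area = 16.63 mm².

16.63 mm²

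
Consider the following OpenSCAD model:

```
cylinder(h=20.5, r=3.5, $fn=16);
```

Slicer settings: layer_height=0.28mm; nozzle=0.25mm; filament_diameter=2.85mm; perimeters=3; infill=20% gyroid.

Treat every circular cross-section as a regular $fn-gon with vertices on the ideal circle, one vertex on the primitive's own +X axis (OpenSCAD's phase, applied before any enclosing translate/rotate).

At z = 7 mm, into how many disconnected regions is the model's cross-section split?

At z = 7 mm: the r=3.5 cylinder contributes a regular 16-gon of circumradius 3.5. The result has 1 disconnected region.

1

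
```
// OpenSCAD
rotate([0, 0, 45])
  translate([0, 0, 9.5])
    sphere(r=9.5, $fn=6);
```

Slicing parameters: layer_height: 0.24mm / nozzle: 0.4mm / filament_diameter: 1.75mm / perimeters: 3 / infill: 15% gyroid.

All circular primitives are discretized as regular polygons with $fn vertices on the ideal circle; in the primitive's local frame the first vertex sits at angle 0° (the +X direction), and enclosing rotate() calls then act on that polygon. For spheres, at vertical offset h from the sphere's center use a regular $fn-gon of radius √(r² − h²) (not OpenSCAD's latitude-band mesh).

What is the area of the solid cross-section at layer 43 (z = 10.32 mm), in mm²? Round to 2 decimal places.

232.73 mm²

At z = 10.32 mm: the r=9.5 sphere contributes a regular 6-gon of circumradius √(9.5²−0.82²) = 9.465 (area = (6/2)·9.465²·sin(360°/6) = 232.73 mm²); (whole slice rotated 45° about Z — lengths, areas and connectivity unchanged). Overall, the cross-section is a single solid region. Net area = 232.73 mm².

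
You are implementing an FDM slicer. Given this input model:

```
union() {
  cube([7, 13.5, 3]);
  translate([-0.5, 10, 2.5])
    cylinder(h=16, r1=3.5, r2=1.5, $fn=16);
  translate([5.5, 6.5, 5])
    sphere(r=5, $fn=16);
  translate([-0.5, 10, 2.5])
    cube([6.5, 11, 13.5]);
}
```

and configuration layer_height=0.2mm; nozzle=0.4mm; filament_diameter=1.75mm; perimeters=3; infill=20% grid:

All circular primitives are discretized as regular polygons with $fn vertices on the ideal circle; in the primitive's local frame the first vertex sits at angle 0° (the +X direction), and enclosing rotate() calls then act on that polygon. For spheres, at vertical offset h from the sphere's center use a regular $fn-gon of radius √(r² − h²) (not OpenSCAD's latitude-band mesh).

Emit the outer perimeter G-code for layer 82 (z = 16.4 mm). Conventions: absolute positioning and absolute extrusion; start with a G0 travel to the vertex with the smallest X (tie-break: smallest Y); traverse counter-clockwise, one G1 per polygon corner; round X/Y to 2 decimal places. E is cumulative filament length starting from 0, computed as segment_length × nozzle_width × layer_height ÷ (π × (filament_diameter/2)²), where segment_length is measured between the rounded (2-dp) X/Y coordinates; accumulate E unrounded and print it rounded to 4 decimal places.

At z = 16.4 mm: the cube is not intersected at this z (z outside [0, 3]); the cone at (-0.5, 10): at t=0.869 of its height the radius interpolates to r₁+(r₂−r₁)t = 1.763, giving a regular 16-gon of that circumradius; the sphere at (5.5, 6.5) is not intersected at this z (|z−center|=11.400 > r=5); the cube at (-0.5, 10) does not reach this height (z outside [2.5, 16]); Taking the union: only the cone at (-0.5, 10) is present, so the union is just that shape — 1 connected region. The outline is a single polygon with 16 vertices. Extrusion per mm of travel: 0.4 × 0.2 / (π × 0.875²) = 0.033260. Accumulating E over each segment gives final E = 0.3661.

G0 X-2.26 Y10.00 Z16.40
G1 X-2.13 Y9.33 E0.0227
G1 X-1.75 Y8.75 E0.0458
G1 X-1.17 Y8.37 E0.0688
G1 X-0.50 Y8.24 E0.0915
G1 X0.17 Y8.37 E0.1142
G1 X0.75 Y8.75 E0.1373
G1 X1.13 Y9.33 E0.1603
G1 X1.26 Y10.00 E0.1830
G1 X1.13 Y10.67 E0.2057
G1 X0.75 Y11.25 E0.2288
G1 X0.17 Y11.63 E0.2519
G1 X-0.50 Y11.76 E0.2746
G1 X-1.17 Y11.63 E0.2973
G1 X-1.75 Y11.25 E0.3203
G1 X-2.13 Y10.67 E0.3434
G1 X-2.26 Y10.00 E0.3661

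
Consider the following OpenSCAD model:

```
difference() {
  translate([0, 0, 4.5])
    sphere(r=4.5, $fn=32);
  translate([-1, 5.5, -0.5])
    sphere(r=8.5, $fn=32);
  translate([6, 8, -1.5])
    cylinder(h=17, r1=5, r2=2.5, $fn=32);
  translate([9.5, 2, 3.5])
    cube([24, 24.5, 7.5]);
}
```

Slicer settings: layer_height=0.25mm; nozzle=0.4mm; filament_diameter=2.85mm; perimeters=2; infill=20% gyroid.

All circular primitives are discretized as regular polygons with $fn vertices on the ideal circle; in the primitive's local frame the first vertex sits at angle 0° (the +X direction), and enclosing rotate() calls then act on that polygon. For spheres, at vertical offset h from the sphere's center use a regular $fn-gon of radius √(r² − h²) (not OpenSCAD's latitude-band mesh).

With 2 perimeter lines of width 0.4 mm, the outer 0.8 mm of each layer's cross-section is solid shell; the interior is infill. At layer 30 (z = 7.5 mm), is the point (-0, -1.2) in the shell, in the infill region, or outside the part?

infill

At z = 7.5 mm: the r=4.5 sphere slices to a regular 32-gon of circumradius 3.354 (√(r²−h²) with h=3 from center); the r=8.5 sphere at (-1, 5.5) slices to a regular 32-gon of circumradius 2.872 (√(r²−h²) with h=8 from center); the cone at (6, 8) (r1=5→r2=2.5) has section circumradius 3.676 here — a regular 32-gon; the cube at (9.5, 2) (footprint 24×24.5) is included at this height; Taking the first minus the rest: starting from the r=4.5 sphere, the r=8.5 sphere at (-1, 5.5) partially overlaps it — only the 1.12 mm² overlap (of its 25.75 mm²) is removed, clipping the outline; the cone at (6, 8) misses the remaining region (no effect); the 24×24.5 cube at (9.5, 2) misses the remaining region (no effect) — 1 connected region. Overall, the cross-section is a single solid region. The nearest boundary edge runs (0.65, -3.29)→(-0.00, -3.35); distance from the point to it = 2.14 mm. The point is inside the cross-section and 2.14 mm from the nearest boundary — more than the 0.8 mm shell width (2 × 0.4), so it's in the infill interior.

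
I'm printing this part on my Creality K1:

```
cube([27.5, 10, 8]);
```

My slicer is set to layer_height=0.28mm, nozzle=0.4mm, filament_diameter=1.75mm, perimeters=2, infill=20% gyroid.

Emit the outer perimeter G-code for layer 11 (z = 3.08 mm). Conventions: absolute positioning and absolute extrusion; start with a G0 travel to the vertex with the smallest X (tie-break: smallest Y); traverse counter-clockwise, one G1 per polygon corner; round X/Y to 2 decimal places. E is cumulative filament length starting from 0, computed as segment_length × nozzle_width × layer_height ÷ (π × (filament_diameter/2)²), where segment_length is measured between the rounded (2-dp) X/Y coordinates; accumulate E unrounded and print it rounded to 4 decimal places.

G0 X0.00 Y0.00 Z3.08
G1 X27.50 Y0.00 E1.2805
G1 X27.50 Y10.00 E1.7462
G1 X0.00 Y10.00 E3.0267
G1 X0.00 Y0.00 E3.4923

At z = 3.08 mm: the cube is present — its section is the full 27.5×10 rectangle. The outline is a single polygon with 4 vertices. Extrusion per mm of travel: 0.4 × 0.28 / (π × 0.875²) = 0.046564. Accumulating E over each segment gives final E = 3.4923.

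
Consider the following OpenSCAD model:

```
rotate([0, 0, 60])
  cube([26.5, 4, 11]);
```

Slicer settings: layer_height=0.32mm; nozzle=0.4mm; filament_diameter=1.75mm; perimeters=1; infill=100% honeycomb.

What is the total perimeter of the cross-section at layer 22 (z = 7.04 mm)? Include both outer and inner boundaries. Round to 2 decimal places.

61.00 mm

At z = 7.04 mm: the cube (footprint 26.5×4) is included at this height (perimeter 61.00 mm); (whole slice rotated 60° about Z — lengths, areas and connectivity unchanged). Overall, the cross-section is a single solid region. Total boundary length (outer) = 61.00 mm.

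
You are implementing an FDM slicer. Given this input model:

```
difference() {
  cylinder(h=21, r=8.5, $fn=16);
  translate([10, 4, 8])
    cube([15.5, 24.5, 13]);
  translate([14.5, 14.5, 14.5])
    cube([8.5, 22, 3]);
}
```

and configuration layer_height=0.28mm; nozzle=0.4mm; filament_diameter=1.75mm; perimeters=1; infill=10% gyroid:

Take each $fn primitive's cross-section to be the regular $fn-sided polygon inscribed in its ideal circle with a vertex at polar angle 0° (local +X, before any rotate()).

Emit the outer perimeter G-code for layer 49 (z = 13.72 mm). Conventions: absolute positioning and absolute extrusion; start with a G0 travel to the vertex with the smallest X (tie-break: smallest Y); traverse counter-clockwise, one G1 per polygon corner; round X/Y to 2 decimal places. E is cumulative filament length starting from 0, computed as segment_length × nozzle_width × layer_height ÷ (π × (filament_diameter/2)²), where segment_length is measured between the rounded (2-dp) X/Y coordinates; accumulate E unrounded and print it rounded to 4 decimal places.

At z = 13.72 mm: the r=8.5 cylinder gives a regular 16-gon of circumradius 8.5 (constant along its height); the cube at (10, 4) is present — its section is the full 15.5×24.5 rectangle; the cube at (14.5, 14.5) does not reach this height (z outside [14.5, 17.5]); After the difference (first − rest): starting from the r=8.5 cylinder, the 15.5×24.5 cube at (10, 4) misses the remaining region (no effect) — 1 connected region. The outline is a single polygon with 16 vertices. Extrusion per mm of travel: 0.4 × 0.28 / (π × 0.875²) = 0.046564. Accumulating E over each segment gives final E = 2.4703.

G0 X-8.50 Y0.00 Z13.72
G1 X-7.85 Y-3.25 E0.1543
G1 X-6.01 Y-6.01 E0.3088
G1 X-3.25 Y-7.85 E0.4632
G1 X0.00 Y-8.50 E0.6176
G1 X3.25 Y-7.85 E0.7719
G1 X6.01 Y-6.01 E0.9264
G1 X7.85 Y-3.25 E1.0808
G1 X8.50 Y0.00 E1.2352
G1 X7.85 Y3.25 E1.3895
G1 X6.01 Y6.01 E1.5439
G1 X3.25 Y7.85 E1.6984
G1 X0.00 Y8.50 E1.8527
G1 X-3.25 Y7.85 E2.0071
G1 X-6.01 Y6.01 E2.1615
G1 X-7.85 Y3.25 E2.3160
G1 X-8.50 Y0.00 E2.4703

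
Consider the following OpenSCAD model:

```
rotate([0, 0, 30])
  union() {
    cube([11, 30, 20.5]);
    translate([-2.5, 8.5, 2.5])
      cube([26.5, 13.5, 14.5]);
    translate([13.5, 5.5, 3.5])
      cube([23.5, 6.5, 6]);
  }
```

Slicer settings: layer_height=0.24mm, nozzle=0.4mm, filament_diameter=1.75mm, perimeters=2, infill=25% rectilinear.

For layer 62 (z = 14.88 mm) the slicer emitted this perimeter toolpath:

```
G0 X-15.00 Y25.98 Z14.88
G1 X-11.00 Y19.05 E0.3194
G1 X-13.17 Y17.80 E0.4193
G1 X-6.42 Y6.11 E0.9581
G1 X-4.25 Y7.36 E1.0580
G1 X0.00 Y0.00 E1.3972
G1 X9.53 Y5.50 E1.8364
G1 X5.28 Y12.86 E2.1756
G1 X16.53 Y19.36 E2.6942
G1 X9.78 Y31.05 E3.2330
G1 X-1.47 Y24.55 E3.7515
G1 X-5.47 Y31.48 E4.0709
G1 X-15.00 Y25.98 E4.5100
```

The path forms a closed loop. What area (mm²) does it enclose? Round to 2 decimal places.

Apply the shoelace formula to the sequence of (X, Y) vertices; enclosed area = 539.28 mm².

539.28 mm²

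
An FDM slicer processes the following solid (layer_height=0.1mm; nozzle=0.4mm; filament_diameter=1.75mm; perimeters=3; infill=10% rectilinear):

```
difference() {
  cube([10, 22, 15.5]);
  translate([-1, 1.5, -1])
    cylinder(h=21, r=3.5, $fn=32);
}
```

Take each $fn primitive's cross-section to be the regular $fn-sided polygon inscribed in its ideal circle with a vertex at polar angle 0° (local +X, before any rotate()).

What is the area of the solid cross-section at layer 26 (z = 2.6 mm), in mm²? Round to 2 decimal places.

At z = 2.6 mm: the cube (footprint 10×22) is included at this height (area 220.00 mm²); the r=3.5 cylinder at (-1, 1.5) gives a regular 32-gon of circumradius 3.5 (constant along its height) (area = (32/2)·3.500²·sin(360°/32) = 38.24 mm²); Subtracting the remaining from the first: starting from the 10×22 cube (220.00 mm²), the r=3.5 cylinder at (-1, 1.5) partially overlaps it — only the 9.69 mm² overlap (of its 38.24 mm²) is removed, clipping the outline — area = 210.31 mm². Overall, the cross-section is a single solid region. Net area = 210.31 mm².

210.31 mm²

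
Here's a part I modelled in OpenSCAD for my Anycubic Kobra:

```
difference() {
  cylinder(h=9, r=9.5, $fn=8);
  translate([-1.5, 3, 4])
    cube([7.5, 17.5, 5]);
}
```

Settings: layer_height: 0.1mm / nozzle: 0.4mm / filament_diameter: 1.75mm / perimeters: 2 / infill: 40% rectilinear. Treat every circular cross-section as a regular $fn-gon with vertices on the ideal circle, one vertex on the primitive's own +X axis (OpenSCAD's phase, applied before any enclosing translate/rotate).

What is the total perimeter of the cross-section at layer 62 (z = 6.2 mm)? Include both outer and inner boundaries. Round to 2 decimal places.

67.44 mm

At z = 6.2 mm: the r=9.5 cylinder contributes a regular 8-gon of circumradius 9.5 (perimeter = 2·8·9.500·sin(180°/8) = 58.17 mm); the cube at (-1.5, 3) is present — its section is the full 7.5×17.5 rectangle (perimeter 50.00 mm); After the difference (first − rest): starting from the r=9.5 cylinder, the 7.5×17.5 cube at (-1.5, 3) partially overlaps it — only the 40.83 mm² overlap (of its 131.25 mm²) is removed, clipping the outline — boundary = 67.44 mm. Overall, the cross-section is a single solid region. Total boundary length (outer) = 67.44 mm.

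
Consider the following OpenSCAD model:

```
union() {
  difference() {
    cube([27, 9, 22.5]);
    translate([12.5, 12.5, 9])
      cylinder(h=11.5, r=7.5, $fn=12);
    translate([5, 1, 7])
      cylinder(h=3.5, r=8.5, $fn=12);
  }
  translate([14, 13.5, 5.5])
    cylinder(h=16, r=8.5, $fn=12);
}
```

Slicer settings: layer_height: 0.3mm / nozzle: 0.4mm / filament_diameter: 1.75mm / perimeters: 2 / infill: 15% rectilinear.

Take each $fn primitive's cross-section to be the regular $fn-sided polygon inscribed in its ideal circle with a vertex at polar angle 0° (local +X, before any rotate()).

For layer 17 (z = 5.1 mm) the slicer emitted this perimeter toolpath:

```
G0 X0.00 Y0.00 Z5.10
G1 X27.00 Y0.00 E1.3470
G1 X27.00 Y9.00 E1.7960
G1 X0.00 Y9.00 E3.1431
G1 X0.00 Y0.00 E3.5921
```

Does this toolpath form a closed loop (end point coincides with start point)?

Start point (G0): (0.00, 0.00). End point (last G1): the path returns to the start — closed.

yes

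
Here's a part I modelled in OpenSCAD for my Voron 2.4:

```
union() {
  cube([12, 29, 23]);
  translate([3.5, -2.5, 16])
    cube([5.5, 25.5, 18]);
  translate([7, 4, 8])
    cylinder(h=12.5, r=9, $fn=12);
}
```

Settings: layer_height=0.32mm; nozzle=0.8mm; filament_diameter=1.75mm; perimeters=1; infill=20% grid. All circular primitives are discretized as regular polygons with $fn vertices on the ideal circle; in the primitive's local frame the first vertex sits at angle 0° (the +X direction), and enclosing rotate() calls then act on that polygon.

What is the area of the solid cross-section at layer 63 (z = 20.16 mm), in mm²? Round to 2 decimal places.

At z = 20.16 mm: the 12×29 cube contributes its full rectangle (area 348.00 mm²); the 5.5×25.5 cube at (3.5, -2.5) contributes its full rectangle (area 140.25 mm²); the r=9 cylinder at (7, 4) contributes a regular 12-gon of circumradius 9 (area = (12/2)·9.000²·sin(360°/12) = 243.00 mm²); Merging all regions: the regions partially overlap — summed areas 731.25 mm² minus the doubly-counted overlap 283.96 mm² gives 447.29 mm² — area = 447.29 mm². Overall, the cross-section is a single solid region. Net area = 447.29 mm².

447.29 mm²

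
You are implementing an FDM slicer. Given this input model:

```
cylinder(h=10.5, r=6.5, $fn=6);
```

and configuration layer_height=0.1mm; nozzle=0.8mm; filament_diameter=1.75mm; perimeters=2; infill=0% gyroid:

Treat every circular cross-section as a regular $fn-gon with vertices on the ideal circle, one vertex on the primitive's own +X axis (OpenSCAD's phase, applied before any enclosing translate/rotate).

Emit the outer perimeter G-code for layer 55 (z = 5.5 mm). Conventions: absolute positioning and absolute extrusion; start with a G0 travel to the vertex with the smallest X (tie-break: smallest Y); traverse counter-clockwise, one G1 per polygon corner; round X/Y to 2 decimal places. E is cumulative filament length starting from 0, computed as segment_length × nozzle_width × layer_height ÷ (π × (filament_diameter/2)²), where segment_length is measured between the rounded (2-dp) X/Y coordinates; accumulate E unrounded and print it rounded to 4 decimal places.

At z = 5.5 mm: the cylinder: section is a regular 6-gon, circumradius r=6.5. The outline is a single polygon with 6 vertices. Extrusion per mm of travel: 0.8 × 0.1 / (π × 0.875²) = 0.033260. Accumulating E over each segment gives final E = 1.2972.

G0 X-6.50 Y0.00 Z5.50
G1 X-3.25 Y-5.63 E0.2162
G1 X3.25 Y-5.63 E0.4324
G1 X6.50 Y0.00 E0.6486
G1 X3.25 Y5.63 E0.8648
G1 X-3.25 Y5.63 E1.0810
G1 X-6.50 Y0.00 E1.2972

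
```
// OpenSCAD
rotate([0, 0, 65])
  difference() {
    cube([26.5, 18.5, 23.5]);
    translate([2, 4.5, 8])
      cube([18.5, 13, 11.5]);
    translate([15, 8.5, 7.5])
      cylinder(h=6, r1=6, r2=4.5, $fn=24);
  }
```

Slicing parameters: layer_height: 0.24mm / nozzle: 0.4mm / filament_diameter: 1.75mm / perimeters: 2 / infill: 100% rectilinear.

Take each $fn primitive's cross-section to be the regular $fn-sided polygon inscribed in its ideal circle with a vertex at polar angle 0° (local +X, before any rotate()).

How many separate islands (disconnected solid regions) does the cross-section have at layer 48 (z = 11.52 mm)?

At z = 11.52 mm: the cube is present — its section is the full 26.5×18.5 rectangle; the cube at (2, 4.5) is present — its section is the full 18.5×13 rectangle; the cone at (15, 8.5) (r1=6→r2=4.5) has section circumradius 4.995 here — a regular 24-gon; Subtracting the remaining from the first: starting from the 26.5×18.5 cube, the 18.5×13 cube at (2, 4.5) lies wholly inside it (removes its full 240.50 mm² and its 63.00 mm outline becomes a hole wall); the cone at (15, 8.5) partially overlaps it — only the 3.88 mm² overlap (of its 77.49 mm²) is removed, clipping the outline — 1 connected region with 1 hole; (whole slice rotated 65° about Z — lengths, areas and connectivity unchanged). Overall, the cross-section is one region with 1 hole. Island count = 1.

1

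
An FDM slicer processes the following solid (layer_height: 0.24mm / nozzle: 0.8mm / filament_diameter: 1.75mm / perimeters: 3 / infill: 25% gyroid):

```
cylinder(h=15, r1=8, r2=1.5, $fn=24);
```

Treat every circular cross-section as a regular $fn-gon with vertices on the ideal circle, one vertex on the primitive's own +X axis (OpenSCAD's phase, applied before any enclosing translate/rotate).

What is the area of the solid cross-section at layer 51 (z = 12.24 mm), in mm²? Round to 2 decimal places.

At z = 12.24 mm: the cone (r1=8→r2=1.5) has section circumradius 2.696 here — a regular 24-gon (area = (24/2)·2.696²·sin(360°/24) = 22.57 mm²). Overall, the cross-section is a single solid region. Net area = 22.57 mm².

22.57 mm²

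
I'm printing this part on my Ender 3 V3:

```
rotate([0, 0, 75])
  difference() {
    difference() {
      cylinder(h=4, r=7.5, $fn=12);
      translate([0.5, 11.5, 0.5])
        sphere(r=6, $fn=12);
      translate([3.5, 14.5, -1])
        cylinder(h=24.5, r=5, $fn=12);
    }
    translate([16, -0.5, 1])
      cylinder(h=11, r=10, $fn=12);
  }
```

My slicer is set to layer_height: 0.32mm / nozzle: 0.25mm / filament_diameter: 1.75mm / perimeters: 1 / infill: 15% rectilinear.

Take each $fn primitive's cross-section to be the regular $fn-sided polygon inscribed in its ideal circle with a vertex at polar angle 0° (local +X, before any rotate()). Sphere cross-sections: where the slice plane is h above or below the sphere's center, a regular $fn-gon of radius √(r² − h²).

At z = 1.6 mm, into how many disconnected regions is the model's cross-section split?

1

At z = 1.6 mm: the cylinder: section is a regular 12-gon, circumradius r=7.5; the r=6 sphere at (0.5, 11.5) slices to a regular 12-gon of circumradius 5.898 (√(r²−h²) with h=1.1 from center); the cylinder at (3.5, 14.5): section is a regular 12-gon, circumradius r=5; After the difference (first − rest): starting from the r=7.5 cylinder, the r=6 sphere at (0.5, 11.5) partially overlaps it — only the 6.56 mm² overlap (of its 104.37 mm²) is removed, clipping the outline; the r=5 cylinder at (3.5, 14.5) misses the remaining region (no effect) — 1 connected region; the r=10 cylinder at (16, -0.5) contributes a regular 12-gon of circumradius 10; Subtracting the remaining from the first: starting from the result so far, the r=10 cylinder at (16, -0.5) partially overlaps it — only the 4.17 mm² overlap (of its 300.00 mm²) is removed, clipping the outline — 1 connected region; (whole slice rotated 75° about Z — lengths, areas and connectivity unchanged). The result has 1 disconnected region.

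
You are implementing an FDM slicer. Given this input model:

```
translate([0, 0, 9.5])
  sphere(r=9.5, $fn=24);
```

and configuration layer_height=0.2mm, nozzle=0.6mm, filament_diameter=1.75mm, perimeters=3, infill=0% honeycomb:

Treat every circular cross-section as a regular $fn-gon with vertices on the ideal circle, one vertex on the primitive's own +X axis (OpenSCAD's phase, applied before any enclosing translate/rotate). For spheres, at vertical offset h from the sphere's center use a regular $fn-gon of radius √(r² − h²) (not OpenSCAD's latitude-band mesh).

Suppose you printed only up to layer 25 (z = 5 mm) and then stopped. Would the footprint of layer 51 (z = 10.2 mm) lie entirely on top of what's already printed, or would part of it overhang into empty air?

part overhangs

Compare the two slices. At z = 5: the sphere: section is a regular 24-gon, circumradius = √(r²−h²) = √(9.5²−4.5²) = 8.367 (area = (24/2)·8.367²·sin(360°/24) = 217.41 mm²). At z = 10.2: the sphere: section is a regular 24-gon, circumradius = √(r²−h²) = √(9.5²−0.7²) = 9.474 (area = (24/2)·9.474²·sin(360°/24) = 278.78 mm²). Checking containment: at z = 10.2 the cross-section extends beyond the z = 5 cross-section by about 61.37 mm².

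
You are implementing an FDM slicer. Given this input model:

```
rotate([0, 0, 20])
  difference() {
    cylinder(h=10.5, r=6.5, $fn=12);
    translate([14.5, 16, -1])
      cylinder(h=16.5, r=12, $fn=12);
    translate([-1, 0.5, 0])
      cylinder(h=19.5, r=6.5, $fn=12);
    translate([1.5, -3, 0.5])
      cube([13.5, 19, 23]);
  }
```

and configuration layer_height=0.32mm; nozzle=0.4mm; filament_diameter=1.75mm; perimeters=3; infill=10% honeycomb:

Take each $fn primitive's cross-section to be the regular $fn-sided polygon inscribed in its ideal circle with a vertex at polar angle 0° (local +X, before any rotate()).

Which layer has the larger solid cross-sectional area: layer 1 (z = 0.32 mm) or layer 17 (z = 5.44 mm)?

layer 1 (z = 0.32 mm)

Layer 1 (z = 0.32): the cylinder: section is a regular 12-gon, circumradius r=6.5 (area = (12/2)·6.500²·sin(360°/12) = 126.75 mm²); the r=12 cylinder at (14.5, 16) contributes a regular 12-gon of circumradius 12 (area = (12/2)·12.000²·sin(360°/12) = 432.00 mm²); the r=6.5 cylinder at (-1, 0.5) gives a regular 12-gon of circumradius 6.5 (constant along its height) (area = (12/2)·6.500²·sin(360°/12) = 126.75 mm²); the cube at (1.5, -3) is not intersected at this z (z outside [0.5, 23.5]); Taking the first minus the rest: starting from the r=6.5 cylinder (126.75 mm²), the r=12 cylinder at (14.5, 16) misses the remaining region (no effect); the r=6.5 cylinder at (-1, 0.5) partially overlaps it — only the 112.40 mm² overlap (of its 126.75 mm²) is removed, clipping the outline — area = 14.35 mm²; (rotated 20° about Z; rotation is an isometry so areas/perimeters/island counts are preserved). So its area = 14.35 mm². Layer 17 (z = 5.44): the r=6.5 cylinder gives a regular 12-gon of circumradius 6.5 (constant along its height) (area = (12/2)·6.500²·sin(360°/12) = 126.75 mm²); the r=12 cylinder at (14.5, 16) contributes a regular 12-gon of circumradius 12 (area = (12/2)·12.000²·sin(360°/12) = 432.00 mm²); the r=6.5 cylinder at (-1, 0.5) gives a regular 12-gon of circumradius 6.5 (constant along its height) (area = (12/2)·6.500²·sin(360°/12) = 126.75 mm²); the cube at (1.5, -3) is present — its section is the full 13.5×19 rectangle (area 256.50 mm²); Taking the first minus the rest: starting from the r=6.5 cylinder (126.75 mm²), the r=12 cylinder at (14.5, 16) misses the remaining region (no effect); the r=6.5 cylinder at (-1, 0.5) partially overlaps it — only the 112.40 mm² overlap (of its 126.75 mm²) is removed, clipping the outline; the 13.5×19 cube at (1.5, -3) partially overlaps it — only the 7.63 mm² overlap (of its 256.50 mm²) is removed, clipping the outline — area = 6.72 mm²; (whole slice rotated 20° about Z — lengths, areas and connectivity unchanged). So its area = 6.72 mm². Layer 1 is larger (14.35 vs 6.72 mm²).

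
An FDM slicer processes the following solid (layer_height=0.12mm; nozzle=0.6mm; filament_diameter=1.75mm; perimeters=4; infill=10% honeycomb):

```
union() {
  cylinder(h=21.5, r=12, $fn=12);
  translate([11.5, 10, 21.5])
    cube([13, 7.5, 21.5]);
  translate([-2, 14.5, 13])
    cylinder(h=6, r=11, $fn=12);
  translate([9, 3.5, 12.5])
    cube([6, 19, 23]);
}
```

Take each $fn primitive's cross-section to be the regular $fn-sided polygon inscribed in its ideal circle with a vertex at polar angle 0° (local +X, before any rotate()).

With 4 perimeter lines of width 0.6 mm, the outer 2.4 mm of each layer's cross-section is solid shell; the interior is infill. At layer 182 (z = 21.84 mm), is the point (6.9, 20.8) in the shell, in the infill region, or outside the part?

outside

At z = 21.84 mm: the cylinder does not reach this height (z outside [0, 21.5]); the 13×7.5 cube at (11.5, 10) contributes its full rectangle; the cylinder at (-2, 14.5) is not intersected at this z (z outside [13, 19]); the 6×19 cube at (9, 3.5) contributes its full rectangle; Combining (union): the regions partially overlap (shared area 26.25 mm²), so overlapping operands fuse into one piece — 1 connected region. Overall, the cross-section is a single solid region. The nearest boundary edge runs (9.00, 3.50)→(9.00, 22.50); distance from the point to it = 2.10 mm. The point is not inside any of the regions above, so it lies outside the cross-section (2.10 mm from the nearest boundary).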